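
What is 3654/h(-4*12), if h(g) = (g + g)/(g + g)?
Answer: 3654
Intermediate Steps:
h(g) = 1 (h(g) = (2*g)/((2*g)) = (2*g)*(1/(2*g)) = 1)
3654/h(-4*12) = 3654/1 = 3654*1 = 3654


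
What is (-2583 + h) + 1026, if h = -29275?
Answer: -30832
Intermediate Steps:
(-2583 + h) + 1026 = (-2583 - 29275) + 1026 = -31858 + 1026 = -30832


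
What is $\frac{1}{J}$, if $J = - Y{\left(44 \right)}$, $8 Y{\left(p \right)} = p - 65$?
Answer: $\frac{8}{21} \approx 0.38095$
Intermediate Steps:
$Y{\left(p \right)} = - \frac{65}{8} + \frac{p}{8}$ ($Y{\left(p \right)} = \frac{p - 65}{8} = \frac{-65 + p}{8} = - \frac{65}{8} + \frac{p}{8}$)
$J = \frac{21}{8}$ ($J = - (- \frac{65}{8} + \frac{1}{8} \cdot 44) = - (- \frac{65}{8} + \frac{11}{2}) = \left(-1\right) \left(- \frac{21}{8}\right) = \frac{21}{8} \approx 2.625$)
$\frac{1}{J} = \frac{1}{\frac{21}{8}} = \frac{8}{21}$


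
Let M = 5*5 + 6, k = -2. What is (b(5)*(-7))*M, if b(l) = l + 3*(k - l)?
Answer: 3472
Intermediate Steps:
M = 31 (M = 25 + 6 = 31)
b(l) = -6 - 2*l (b(l) = l + 3*(-2 - l) = l + (-6 - 3*l) = -6 - 2*l)
(b(5)*(-7))*M = ((-6 - 2*5)*(-7))*31 = ((-6 - 10)*(-7))*31 = -16*(-7)*31 = 112*31 = 3472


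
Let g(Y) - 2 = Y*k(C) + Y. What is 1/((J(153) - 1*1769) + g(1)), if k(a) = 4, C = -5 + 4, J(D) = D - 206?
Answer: -1/1815 ≈ -0.00055096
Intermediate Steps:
J(D) = -206 + D
C = -1
g(Y) = 2 + 5*Y (g(Y) = 2 + (Y*4 + Y) = 2 + (4*Y + Y) = 2 + 5*Y)
1/((J(153) - 1*1769) + g(1)) = 1/(((-206 + 153) - 1*1769) + (2 + 5*1)) = 1/((-53 - 1769) + (2 + 5)) = 1/(-1822 + 7) = 1/(-1815) = -1/1815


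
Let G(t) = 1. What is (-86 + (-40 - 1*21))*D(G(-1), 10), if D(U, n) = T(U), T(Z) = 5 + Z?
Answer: -882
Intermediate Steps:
D(U, n) = 5 + U
(-86 + (-40 - 1*21))*D(G(-1), 10) = (-86 + (-40 - 1*21))*(5 + 1) = (-86 + (-40 - 21))*6 = (-86 - 61)*6 = -147*6 = -882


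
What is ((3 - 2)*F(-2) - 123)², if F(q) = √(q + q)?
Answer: 15125 - 492*I ≈ 15125.0 - 492.0*I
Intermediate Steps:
F(q) = √2*√q (F(q) = √(2*q) = √2*√q)
((3 - 2)*F(-2) - 123)² = ((3 - 2)*(√2*√(-2)) - 123)² = (1*(√2*(I*√2)) - 123)² = (1*(2*I) - 123)² = (2*I - 123)² = (-123 + 2*I)²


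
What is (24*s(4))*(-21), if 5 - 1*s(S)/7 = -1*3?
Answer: -28224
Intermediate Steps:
s(S) = 56 (s(S) = 35 - (-7)*3 = 35 - 7*(-3) = 35 + 21 = 56)
(24*s(4))*(-21) = (24*56)*(-21) = 1344*(-21) = -28224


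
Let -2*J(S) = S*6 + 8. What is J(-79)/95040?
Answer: 233/95040 ≈ 0.0024516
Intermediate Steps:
J(S) = -4 - 3*S (J(S) = -(S*6 + 8)/2 = -(6*S + 8)/2 = -(8 + 6*S)/2 = -4 - 3*S)
J(-79)/95040 = (-4 - 3*(-79))/95040 = (-4 + 237)*(1/95040) = 233*(1/95040) = 233/95040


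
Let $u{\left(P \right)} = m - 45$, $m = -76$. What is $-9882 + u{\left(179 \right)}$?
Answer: $-10003$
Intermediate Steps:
$u{\left(P \right)} = -121$ ($u{\left(P \right)} = -76 - 45 = -121$)
$-9882 + u{\left(179 \right)} = -9882 - 121 = -10003$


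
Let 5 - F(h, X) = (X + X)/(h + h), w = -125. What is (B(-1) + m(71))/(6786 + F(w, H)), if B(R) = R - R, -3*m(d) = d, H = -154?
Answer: -8875/2546163 ≈ -0.0034856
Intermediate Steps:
F(h, X) = 5 - X/h (F(h, X) = 5 - (X + X)/(h + h) = 5 - 2*X/(2*h) = 5 - 2*X*1/(2*h) = 5 - X/h)
m(d) = -d/3
B(R) = 0
(B(-1) + m(71))/(6786 + F(w, H)) = (0 - ⅓*71)/(6786 + (5 - 1*(-154)/(-125))) = (0 - 71/3)/(6786 + (5 - 1*(-154)*(-1/125))) = -71/(3*(6786 + (5 - 154/125))) = -71/(3*(6786 + 471/125)) = -71/(3*848721/125) = -71/3*125/848721 = -8875/2546163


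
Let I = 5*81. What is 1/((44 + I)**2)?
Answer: 1/201601 ≈ 4.9603e-6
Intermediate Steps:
I = 405
1/((44 + I)**2) = 1/((44 + 405)**2) = 1/(449**2) = 1/201601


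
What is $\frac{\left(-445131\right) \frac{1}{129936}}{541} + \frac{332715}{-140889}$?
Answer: $- \frac{2605671120811}{1100427247696} \approx -2.3679$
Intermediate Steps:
$\frac{\left(-445131\right) \frac{1}{129936}}{541} + \frac{332715}{-140889} = \left(-445131\right) \frac{1}{129936} \cdot \frac{1}{541} + 332715 \left(- \frac{1}{140889}\right) = \left(- \frac{148377}{43312}\right) \frac{1}{541} - \frac{110905}{46963} = - \frac{148377}{23431792} - \frac{110905}{46963} = - \frac{2605671120811}{1100427247696}$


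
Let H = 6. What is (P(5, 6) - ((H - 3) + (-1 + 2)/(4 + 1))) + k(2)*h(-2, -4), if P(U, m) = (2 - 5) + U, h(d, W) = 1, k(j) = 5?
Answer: 19/5 ≈ 3.8000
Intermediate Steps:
P(U, m) = -3 + U
(P(5, 6) - ((H - 3) + (-1 + 2)/(4 + 1))) + k(2)*h(-2, -4) = ((-3 + 5) - ((6 - 3) + (-1 + 2)/(4 + 1))) + 5*1 = (2 - (3 + 1/5)) + 5 = (2 - (3 + 1*(⅕))) + 5 = (2 - (3 + ⅕)) + 5 = (2 - 1*16/5) + 5 = (2 - 16/5) + 5 = -6/5 + 5 = 19/5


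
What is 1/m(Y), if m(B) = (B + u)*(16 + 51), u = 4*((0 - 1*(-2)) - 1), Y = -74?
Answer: -1/4690 ≈ -0.00021322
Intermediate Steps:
u = 4 (u = 4*((0 + 2) - 1) = 4*(2 - 1) = 4*1 = 4)
m(B) = 268 + 67*B (m(B) = (B + 4)*(16 + 51) = (4 + B)*67 = 268 + 67*B)
1/m(Y) = 1/(268 + 67*(-74)) = 1/(268 - 4958) = 1/(-4690) = -1/4690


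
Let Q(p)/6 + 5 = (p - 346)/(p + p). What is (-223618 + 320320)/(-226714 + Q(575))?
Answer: -55603650/130377113 ≈ -0.42648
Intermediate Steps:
Q(p) = -30 + 3*(-346 + p)/p (Q(p) = -30 + 6*((p - 346)/(p + p)) = -30 + 6*((-346 + p)/((2*p))) = -30 + 6*((-346 + p)*(1/(2*p))) = -30 + 6*((-346 + p)/(2*p)) = -30 + 3*(-346 + p)/p)
(-223618 + 320320)/(-226714 + Q(575)) = (-223618 + 320320)/(-226714 + (-27 - 1038/575)) = 96702/(-226714 + (-27 - 1038*1/575)) = 96702/(-226714 + (-27 - 1038/575)) = 96702/(-226714 - 16563/575) = 96702/(-130377113/575) = 96702*(-575/130377113) = -55603650/130377113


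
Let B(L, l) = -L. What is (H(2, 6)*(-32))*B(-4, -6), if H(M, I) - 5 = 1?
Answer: -768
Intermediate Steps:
H(M, I) = 6 (H(M, I) = 5 + 1 = 6)
(H(2, 6)*(-32))*B(-4, -6) = (6*(-32))*(-1*(-4)) = -192*4 = -768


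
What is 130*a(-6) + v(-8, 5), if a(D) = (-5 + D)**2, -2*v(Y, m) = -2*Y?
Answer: 15722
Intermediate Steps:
v(Y, m) = Y (v(Y, m) = -(-1)*Y = Y)
130*a(-6) + v(-8, 5) = 130*(-5 - 6)**2 - 8 = 130*(-11)**2 - 8 = 130*121 - 8 = 15730 - 8 = 15722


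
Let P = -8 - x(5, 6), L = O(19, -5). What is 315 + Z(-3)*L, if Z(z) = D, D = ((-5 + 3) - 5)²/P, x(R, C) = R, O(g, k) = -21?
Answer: 5124/13 ≈ 394.15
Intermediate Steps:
L = -21
P = -13 (P = -8 - 1*5 = -8 - 5 = -13)
D = -49/13 (D = ((-5 + 3) - 5)²/(-13) = (-2 - 5)²*(-1/13) = (-7)²*(-1/13) = 49*(-1/13) = -49/13 ≈ -3.7692)
Z(z) = -49/13
315 + Z(-3)*L = 315 - 49/13*(-21) = 315 + 1029/13 = 5124/13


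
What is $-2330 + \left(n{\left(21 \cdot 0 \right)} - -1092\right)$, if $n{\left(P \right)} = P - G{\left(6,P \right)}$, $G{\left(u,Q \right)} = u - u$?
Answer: $-1238$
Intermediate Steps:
$G{\left(u,Q \right)} = 0$
$n{\left(P \right)} = P$ ($n{\left(P \right)} = P - 0 = P + 0 = P$)
$-2330 + \left(n{\left(21 \cdot 0 \right)} - -1092\right) = -2330 + \left(21 \cdot 0 - -1092\right) = -2330 + \left(0 + 1092\right) = -2330 + 1092 = -1238$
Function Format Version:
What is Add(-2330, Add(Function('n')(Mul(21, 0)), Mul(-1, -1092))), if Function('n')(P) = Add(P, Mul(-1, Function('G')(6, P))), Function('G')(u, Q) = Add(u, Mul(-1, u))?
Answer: -1238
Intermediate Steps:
Function('G')(u, Q) = 0
Function('n')(P) = P (Function('n')(P) = Add(P, Mul(-1, 0)) = Add(P, 0) = P)
Add(-2330, Add(Function('n')(Mul(21, 0)), Mul(-1, -1092))) = Add(-2330, Add(Mul(21, 0), Mul(-1, -1092))) = Add(-2330, Add(0, 1092)) = Add(-2330, 1092) = -1238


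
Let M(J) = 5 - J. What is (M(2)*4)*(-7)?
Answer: -84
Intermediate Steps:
(M(2)*4)*(-7) = ((5 - 1*2)*4)*(-7) = ((5 - 2)*4)*(-7) = (3*4)*(-7) = 12*(-7) = -84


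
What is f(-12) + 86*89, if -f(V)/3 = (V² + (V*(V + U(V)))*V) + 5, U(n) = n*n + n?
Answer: -44633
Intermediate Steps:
U(n) = n + n² (U(n) = n² + n = n + n²)
f(V) = -15 - 3*V² - 3*V²*(V + V*(1 + V)) (f(V) = -3*((V² + (V*(V + V*(1 + V)))*V) + 5) = -3*((V² + V²*(V + V*(1 + V))) + 5) = -3*(5 + V² + V²*(V + V*(1 + V))) = -15 - 3*V² - 3*V²*(V + V*(1 + V)))
f(-12) + 86*89 = (-15 - 6*(-12)³ - 3*(-12)² - 3*(-12)⁴) + 86*89 = (-15 - 6*(-1728) - 3*144 - 3*20736) + 7654 = (-15 + 10368 - 432 - 62208) + 7654 = -52287 + 7654 = -44633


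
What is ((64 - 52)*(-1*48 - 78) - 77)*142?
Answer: -225638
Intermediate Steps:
((64 - 52)*(-1*48 - 78) - 77)*142 = (12*(-48 - 78) - 77)*142 = (12*(-126) - 77)*142 = (-1512 - 77)*142 = -1589*142 = -225638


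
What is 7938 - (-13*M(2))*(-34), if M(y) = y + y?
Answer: 6170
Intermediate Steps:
M(y) = 2*y
7938 - (-13*M(2))*(-34) = 7938 - (-26*2)*(-34) = 7938 - (-13*4)*(-34) = 7938 - (-52)*(-34) = 7938 - 1*1768 = 7938 - 1768 = 6170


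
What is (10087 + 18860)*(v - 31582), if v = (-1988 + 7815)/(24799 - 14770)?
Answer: -3056128262099/3343 ≈ -9.1419e+8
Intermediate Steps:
v = 5827/10029 ≈ 0.58101
(10087 + 18860)*(v - 31582) = (10087 + 18860)*(5827/10029 - 31582) = 28947*(-316730051/10029) = -3056128262099/3343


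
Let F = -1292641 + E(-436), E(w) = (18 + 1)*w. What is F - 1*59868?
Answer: -1360793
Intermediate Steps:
E(w) = 19*w
F = -1300925 (F = -1292641 + 19*(-436) = -1292641 - 8284 = -1300925)
F - 1*59868 = -1300925 - 1*59868 = -1300925 - 59868 = -1360793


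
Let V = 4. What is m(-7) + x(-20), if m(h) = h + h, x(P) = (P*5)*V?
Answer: -414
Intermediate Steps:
x(P) = 20*P (x(P) = (P*5)*4 = (5*P)*4 = 20*P)
m(h) = 2*h
m(-7) + x(-20) = 2*(-7) + 20*(-20) = -14 - 400 = -414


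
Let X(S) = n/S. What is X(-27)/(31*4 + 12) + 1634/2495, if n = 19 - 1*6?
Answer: 5967613/9161640 ≈ 0.65137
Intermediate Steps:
n = 13 (n = 19 - 6 = 13)
X(S) = 13/S
X(-27)/(31*4 + 12) + 1634/2495 = (13/(-27))/(31*4 + 12) + 1634/2495 = (13*(-1/27))/(124 + 12) + 1634*(1/2495) = -13/27/136 + 1634/2495 = -13/27*1/136 + 1634/2495 = -13/3672 + 1634/2495 = 5967613/9161640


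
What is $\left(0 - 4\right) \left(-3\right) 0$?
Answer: $0$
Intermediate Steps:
$\left(0 - 4\right) \left(-3\right) 0 = \left(-4\right) \left(-3\right) 0 = 12 \cdot 0 = 0$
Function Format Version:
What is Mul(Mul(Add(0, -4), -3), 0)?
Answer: 0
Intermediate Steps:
Mul(Mul(Add(0, -4), -3), 0) = Mul(Mul(-4, -3), 0) = Mul(12, 0) = 0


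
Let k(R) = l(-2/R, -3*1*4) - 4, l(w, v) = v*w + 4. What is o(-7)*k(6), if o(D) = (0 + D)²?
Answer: 196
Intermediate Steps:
l(w, v) = 4 + v*w
k(R) = 24/R (k(R) = (4 + (-3*1*4)*(-2/R)) - 4 = (4 + (-3*4)*(-2/R)) - 4 = (4 - (-24)/R) - 4 = (4 + 24/R) - 4 = 24/R)
o(D) = D²
o(-7)*k(6) = (-7)²*(24/6) = 49*(24*(⅙)) = 49*4 = 196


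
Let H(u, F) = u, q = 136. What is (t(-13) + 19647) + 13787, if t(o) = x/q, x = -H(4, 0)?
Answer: 1136755/34 ≈ 33434.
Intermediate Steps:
x = -4 (x = -1*4 = -4)
t(o) = -1/34 (t(o) = -4/136 = -4*1/136 = -1/34)
(t(-13) + 19647) + 13787 = (-1/34 + 19647) + 13787 = 667997/34 + 13787 = 1136755/34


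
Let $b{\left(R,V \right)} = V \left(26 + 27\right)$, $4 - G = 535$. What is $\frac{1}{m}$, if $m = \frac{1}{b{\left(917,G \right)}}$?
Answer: $-28143$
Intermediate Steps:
$G = -531$ ($G = 4 - 535 = -531$)
$b{\left(R,V \right)} = 53 V$ ($b{\left(R,V \right)} = V 53 = 53 V$)
$m = - \frac{1}{28143}$ ($m = \frac{1}{53 \left(-531\right)} = \frac{1}{-28143} = - \frac{1}{28143} \approx -3.5533 \cdot 10^{-5}$)
$\frac{1}{m} = \frac{1}{- \frac{1}{28143}} = -28143$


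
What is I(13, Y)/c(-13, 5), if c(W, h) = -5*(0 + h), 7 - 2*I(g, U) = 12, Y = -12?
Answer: ⅒ ≈ 0.10000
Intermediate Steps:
I(g, U) = -5/2 (I(g, U) = 7/2 - ½*12 = 7/2 - 6 = -5/2)
c(W, h) = -5*h
I(13, Y)/c(-13, 5) = -5/(2*((-5*5))) = -5/2/(-25) = -5/2*(-1/25) = ⅒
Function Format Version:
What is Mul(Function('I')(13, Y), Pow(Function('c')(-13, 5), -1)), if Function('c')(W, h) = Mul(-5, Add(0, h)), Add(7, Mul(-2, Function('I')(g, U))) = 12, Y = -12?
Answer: Rational(1, 10) ≈ 0.10000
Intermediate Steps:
Function('I')(g, U) = Rational(-5, 2) (Function('I')(g, U) = Add(Rational(7, 2), Mul(Rational(-1, 2), 12)) = Add(Rational(7, 2), -6) = Rational(-5, 2))
Function('c')(W, h) = Mul(-5, h)
Mul(Function('I')(13, Y), Pow(Function('c')(-13, 5), -1)) = Mul(Rational(-5, 2), Pow(Mul(-5, 5), -1)) = Mul(Rational(-5, 2), Pow(-25, -1)) = Mul(Rational(-5, 2), Rational(-1, 25)) = Rational(1, 10)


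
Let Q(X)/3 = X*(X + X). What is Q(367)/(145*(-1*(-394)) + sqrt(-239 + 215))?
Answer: 11542173855/815959231 - 404067*I*sqrt(6)/815959231 ≈ 14.146 - 0.001213*I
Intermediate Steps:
Q(X) = 6*X**2 (Q(X) = 3*(X*(X + X)) = 3*(X*(2*X)) = 3*(2*X**2) = 6*X**2)
Q(367)/(145*(-1*(-394)) + sqrt(-239 + 215)) = (6*367**2)/(145*(-1*(-394)) + sqrt(-239 + 215)) = (6*134689)/(145*394 + sqrt(-24)) = 808134/(57130 + 2*I*sqrt(6))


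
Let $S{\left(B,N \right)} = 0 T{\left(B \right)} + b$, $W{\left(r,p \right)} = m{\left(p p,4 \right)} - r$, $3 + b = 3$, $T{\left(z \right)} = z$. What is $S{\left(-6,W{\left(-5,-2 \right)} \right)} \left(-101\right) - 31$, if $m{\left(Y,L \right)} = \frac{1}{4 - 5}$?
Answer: $-31$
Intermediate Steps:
$b = 0$ ($b = -3 + 3 = 0$)
$m{\left(Y,L \right)} = -1$ ($m{\left(Y,L \right)} = \frac{1}{-1} = -1$)
$W{\left(r,p \right)} = -1 - r$
$S{\left(B,N \right)} = 0$ ($S{\left(B,N \right)} = 0 B + 0 = 0 + 0 = 0$)
$S{\left(-6,W{\left(-5,-2 \right)} \right)} \left(-101\right) - 31 = 0 \left(-101\right) - 31 = 0 - 31 = -31$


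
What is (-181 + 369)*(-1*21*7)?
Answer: -27636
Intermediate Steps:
(-181 + 369)*(-1*21*7) = 188*(-21*7) = 188*(-147) = -27636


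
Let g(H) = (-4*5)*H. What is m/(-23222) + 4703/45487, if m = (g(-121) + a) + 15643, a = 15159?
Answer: -700978024/528149557 ≈ -1.3272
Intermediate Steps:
g(H) = -20*H
m = 33222 (m = (-20*(-121) + 15159) + 15643 = (2420 + 15159) + 15643 = 17579 + 15643 = 33222)
m/(-23222) + 4703/45487 = 33222/(-23222) + 4703/45487 = 33222*(-1/23222) + 4703*(1/45487) = -16611/11611 + 4703/45487 = -700978024/528149557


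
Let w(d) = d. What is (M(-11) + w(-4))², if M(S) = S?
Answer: 225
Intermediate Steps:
(M(-11) + w(-4))² = (-11 - 4)² = (-15)² = 225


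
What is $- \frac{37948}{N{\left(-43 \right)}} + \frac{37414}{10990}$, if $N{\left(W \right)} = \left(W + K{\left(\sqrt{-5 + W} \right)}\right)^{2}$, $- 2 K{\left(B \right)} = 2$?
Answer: $- \frac{43076877}{2659580} \approx -16.197$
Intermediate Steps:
$K{\left(B \right)} = -1$ ($K{\left(B \right)} = \left(- \frac{1}{2}\right) 2 = -1$)
$N{\left(W \right)} = \left(-1 + W\right)^{2}$ ($N{\left(W \right)} = \left(W - 1\right)^{2} = \left(-1 + W\right)^{2}$)
$- \frac{37948}{N{\left(-43 \right)}} + \frac{37414}{10990} = - \frac{37948}{\left(-1 - 43\right)^{2}} + \frac{37414}{10990} = - \frac{37948}{\left(-44\right)^{2}} + 37414 \cdot \frac{1}{10990} = - \frac{37948}{1936} + \frac{18707}{5495} = \left(-37948\right) \frac{1}{1936} + \frac{18707}{5495} = - \frac{9487}{484} + \frac{18707}{5495} = - \frac{43076877}{2659580}$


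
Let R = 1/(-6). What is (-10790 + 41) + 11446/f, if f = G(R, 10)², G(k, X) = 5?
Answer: -257279/25 ≈ -10291.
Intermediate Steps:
R = -⅙ ≈ -0.16667
f = 25 (f = 5² = 25)
(-10790 + 41) + 11446/f = (-10790 + 41) + 11446/25 = -10749 + 11446*(1/25) = -10749 + 11446/25 = -257279/25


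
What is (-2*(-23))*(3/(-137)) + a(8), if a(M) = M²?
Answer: 8630/137 ≈ 62.993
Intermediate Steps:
(-2*(-23))*(3/(-137)) + a(8) = (-2*(-23))*(3/(-137)) + 8² = 46*(3*(-1/137)) + 64 = 46*(-3/137) + 64 = -138/137 + 64 = 8630/137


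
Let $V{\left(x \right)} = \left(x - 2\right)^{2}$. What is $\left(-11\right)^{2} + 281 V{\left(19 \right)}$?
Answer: $81330$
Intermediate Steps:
$V{\left(x \right)} = \left(-2 + x\right)^{2}$
$\left(-11\right)^{2} + 281 V{\left(19 \right)} = \left(-11\right)^{2} + 281 \left(-2 + 19\right)^{2} = 121 + 281 \cdot 17^{2} = 121 + 281 \cdot 289 = 121 + 81209 = 81330$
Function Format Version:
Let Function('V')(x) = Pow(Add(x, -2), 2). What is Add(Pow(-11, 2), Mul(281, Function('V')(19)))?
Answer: 81330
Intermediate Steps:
Function('V')(x) = Pow(Add(-2, x), 2)
Add(Pow(-11, 2), Mul(281, Function('V')(19))) = Add(Pow(-11, 2), Mul(281, Pow(Add(-2, 19), 2))) = Add(121, Mul(281, Pow(17, 2))) = Add(121, Mul(281, 289)) = Add(121, 81209) = 81330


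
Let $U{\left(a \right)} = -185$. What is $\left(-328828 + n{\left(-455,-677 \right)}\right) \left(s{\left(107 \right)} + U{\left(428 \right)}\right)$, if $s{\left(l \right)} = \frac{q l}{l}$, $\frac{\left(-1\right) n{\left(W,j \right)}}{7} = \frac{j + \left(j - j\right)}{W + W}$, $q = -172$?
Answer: $\frac{15261149169}{130} \approx 1.1739 \cdot 10^{8}$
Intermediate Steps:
$n{\left(W,j \right)} = - \frac{7 j}{2 W}$ ($n{\left(W,j \right)} = - 7 \frac{j + \left(j - j\right)}{W + W} = - 7 \frac{j + 0}{2 W} = - 7 j \frac{1}{2 W} = - 7 \frac{j}{2 W} = - \frac{7 j}{2 W}$)
$s{\left(l \right)} = -172$ ($s{\left(l \right)} = \frac{\left(-172\right) l}{l} = -172$)
$\left(-328828 + n{\left(-455,-677 \right)}\right) \left(s{\left(107 \right)} + U{\left(428 \right)}\right) = \left(-328828 - - \frac{4739}{2 \left(-455\right)}\right) \left(-172 - 185\right) = \left(-328828 - \left(- \frac{4739}{2}\right) \left(- \frac{1}{455}\right)\right) \left(-357\right) = \left(-328828 - \frac{677}{130}\right) \left(-357\right) = \left(- \frac{42748317}{130}\right) \left(-357\right) = \frac{15261149169}{130}$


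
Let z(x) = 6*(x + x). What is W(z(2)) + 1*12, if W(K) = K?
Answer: 36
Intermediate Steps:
z(x) = 12*x (z(x) = 6*(2*x) = 12*x)
W(z(2)) + 1*12 = 12*2 + 1*12 = 24 + 12 = 36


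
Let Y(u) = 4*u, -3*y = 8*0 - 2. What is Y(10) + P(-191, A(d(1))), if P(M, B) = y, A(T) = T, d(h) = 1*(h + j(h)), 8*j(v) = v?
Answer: 122/3 ≈ 40.667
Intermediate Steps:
j(v) = v/8
d(h) = 9*h/8 (d(h) = 1*(h + h/8) = 1*(9*h/8) = 9*h/8)
y = ⅔ (y = -(8*0 - 2)/3 = -(0 - 2)/3 = -⅓*(-2) = ⅔ ≈ 0.66667)
P(M, B) = ⅔
Y(10) + P(-191, A(d(1))) = 4*10 + ⅔ = 40 + ⅔ = 122/3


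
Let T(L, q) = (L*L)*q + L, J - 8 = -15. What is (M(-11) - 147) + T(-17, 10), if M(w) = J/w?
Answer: 29993/11 ≈ 2726.6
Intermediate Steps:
J = -7 (J = 8 - 15 = -7)
T(L, q) = L + q*L**2 (T(L, q) = L**2*q + L = q*L**2 + L = L + q*L**2)
M(w) = -7/w
(M(-11) - 147) + T(-17, 10) = (-7/(-11) - 147) - 17*(1 - 17*10) = (-7*(-1/11) - 147) - 17*(1 - 170) = (7/11 - 147) - 17*(-169) = -1610/11 + 2873 = 29993/11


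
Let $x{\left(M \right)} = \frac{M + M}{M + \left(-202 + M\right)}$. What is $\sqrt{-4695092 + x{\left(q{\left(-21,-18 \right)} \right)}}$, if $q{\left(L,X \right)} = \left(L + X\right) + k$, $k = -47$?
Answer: $\frac{i \sqrt{164182656066}}{187} \approx 2166.8 i$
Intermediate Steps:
$q{\left(L,X \right)} = -47 + L + X$ ($q{\left(L,X \right)} = \left(L + X\right) - 47 = -47 + L + X$)
$x{\left(M \right)} = \frac{2 M}{-202 + 2 M}$
$\sqrt{-4695092 + x{\left(q{\left(-21,-18 \right)} \right)}} = \sqrt{-4695092 + \frac{-47 - 21 - 18}{-101 - 86}} = \sqrt{-4695092 - \frac{86}{-101 - 86}} = \sqrt{-4695092 - \frac{86}{-187}} = \sqrt{-4695092 - - \frac{86}{187}} = \sqrt{-4695092 + \frac{86}{187}} = \sqrt{- \frac{877982118}{187}} = \frac{i \sqrt{164182656066}}{187}$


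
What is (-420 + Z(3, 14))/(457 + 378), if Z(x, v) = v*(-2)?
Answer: -448/835 ≈ -0.53653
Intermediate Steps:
Z(x, v) = -2*v
(-420 + Z(3, 14))/(457 + 378) = (-420 - 2*14)/(457 + 378) = (-420 - 28)/835 = -448*1/835 = -448/835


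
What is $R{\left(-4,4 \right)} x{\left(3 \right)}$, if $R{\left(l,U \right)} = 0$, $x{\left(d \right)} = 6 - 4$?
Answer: $0$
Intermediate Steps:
$x{\left(d \right)} = 2$
$R{\left(-4,4 \right)} x{\left(3 \right)} = 0 \cdot 2 = 0$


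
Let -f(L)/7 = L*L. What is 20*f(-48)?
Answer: -322560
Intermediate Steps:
f(L) = -7*L² (f(L) = -7*L*L = -7*L²)
20*f(-48) = 20*(-7*(-48)²) = 20*(-7*2304) = 20*(-16128) = -322560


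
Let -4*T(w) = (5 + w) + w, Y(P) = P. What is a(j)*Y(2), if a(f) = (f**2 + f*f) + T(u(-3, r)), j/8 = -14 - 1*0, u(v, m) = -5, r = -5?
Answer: 100357/2 ≈ 50179.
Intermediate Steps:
T(w) = -5/4 - w/2 (T(w) = -((5 + w) + w)/4 = -(5 + 2*w)/4 = -5/4 - w/2)
j = -112 (j = 8*(-14 - 1*0) = 8*(-14 + 0) = 8*(-14) = -112)
a(f) = 5/4 + 2*f**2 (a(f) = (f**2 + f*f) + (-5/4 - 1/2*(-5)) = (f**2 + f**2) + (-5/4 + 5/2) = 2*f**2 + 5/4 = 5/4 + 2*f**2)
a(j)*Y(2) = (5/4 + 2*(-112)**2)*2 = (5/4 + 2*12544)*2 = (5/4 + 25088)*2 = (100357/4)*2 = 100357/2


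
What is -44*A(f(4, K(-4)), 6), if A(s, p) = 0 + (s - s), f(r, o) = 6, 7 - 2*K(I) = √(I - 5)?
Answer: 0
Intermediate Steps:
K(I) = 7/2 - √(-5 + I)/2 (K(I) = 7/2 - √(I - 5)/2 = 7/2 - √(-5 + I)/2)
A(s, p) = 0 (A(s, p) = 0 + 0 = 0)
-44*A(f(4, K(-4)), 6) = -44*0 = 0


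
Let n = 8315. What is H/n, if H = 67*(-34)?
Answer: -2278/8315 ≈ -0.27396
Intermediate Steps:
H = -2278
H/n = -2278/8315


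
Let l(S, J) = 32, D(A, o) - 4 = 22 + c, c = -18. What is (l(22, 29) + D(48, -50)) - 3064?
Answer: -3024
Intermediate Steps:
D(A, o) = 8 (D(A, o) = 4 + (22 - 18) = 4 + 4 = 8)
(l(22, 29) + D(48, -50)) - 3064 = (32 + 8) - 3064 = 40 - 3064 = -3024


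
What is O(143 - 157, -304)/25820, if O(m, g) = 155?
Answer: 31/5164 ≈ 0.0060031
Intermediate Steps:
O(143 - 157, -304)/25820 = 155/25820 = 155*(1/25820) = 31/5164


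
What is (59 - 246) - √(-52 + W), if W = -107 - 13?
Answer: -187 - 2*I*√43 ≈ -187.0 - 13.115*I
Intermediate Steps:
W = -120
(59 - 246) - √(-52 + W) = (59 - 246) - √(-52 - 120) = -187 - √(-172) = -187 - 2*I*√43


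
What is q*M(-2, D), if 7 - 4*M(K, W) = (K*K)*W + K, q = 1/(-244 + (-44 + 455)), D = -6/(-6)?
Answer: 5/668 ≈ 0.0074850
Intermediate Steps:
D = 1 (D = -6*(-1/6) = 1)
q = 1/167 (q = 1/(-244 + 411) = 1/167 ≈ 0.0059880)
M(K, W) = 7/4 - K/4 - W*K**2/4 (M(K, W) = 7/4 - ((K*K)*W + K)/4 = 7/4 - (K**2*W + K)/4 = 7/4 - (W*K**2 + K)/4 = 7/4 - (K + W*K**2)/4 = 7/4 + (-K/4 - W*K**2/4) = 7/4 - K/4 - W*K**2/4)
q*M(-2, D) = (7/4 - 1/4*(-2) - 1/4*1*(-2)**2)/167 = (7/4 + 1/2 - 1/4*1*4)/167 = (7/4 + 1/2 - 1)/167 = (1/167)*(5/4) = 5/668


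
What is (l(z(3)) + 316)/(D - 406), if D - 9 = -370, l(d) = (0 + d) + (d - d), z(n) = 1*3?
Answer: -319/767 ≈ -0.41591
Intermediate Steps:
z(n) = 3
l(d) = d (l(d) = d + 0 = d)
D = -361 (D = 9 - 370 = -361)
(l(z(3)) + 316)/(D - 406) = (3 + 316)/(-361 - 406) = 319/(-767) = 319*(-1/767) = -319/767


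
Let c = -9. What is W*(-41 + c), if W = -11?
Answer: 550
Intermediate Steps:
W*(-41 + c) = -11*(-41 - 9) = -11*(-50) = 550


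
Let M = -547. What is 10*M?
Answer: -5470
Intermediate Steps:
10*M = 10*(-547) = -5470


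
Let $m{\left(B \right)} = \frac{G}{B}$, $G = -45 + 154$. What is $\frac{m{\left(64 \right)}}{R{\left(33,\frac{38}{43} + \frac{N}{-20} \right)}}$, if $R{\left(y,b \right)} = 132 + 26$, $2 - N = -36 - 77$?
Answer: $\frac{109}{10112} \approx 0.010779$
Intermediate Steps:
$N = 115$ ($N = 2 - \left(-36 - 77\right) = 2 - -113 = 2 + 113 = 115$)
$G = 109$
$R{\left(y,b \right)} = 158$
$m{\left(B \right)} = \frac{109}{B}$
$\frac{m{\left(64 \right)}}{R{\left(33,\frac{38}{43} + \frac{N}{-20} \right)}} = \frac{109 \cdot \frac{1}{64}}{158} = 109 \cdot \frac{1}{64} \cdot \frac{1}{158} = \frac{109}{64} \cdot \frac{1}{158} = \frac{109}{10112}$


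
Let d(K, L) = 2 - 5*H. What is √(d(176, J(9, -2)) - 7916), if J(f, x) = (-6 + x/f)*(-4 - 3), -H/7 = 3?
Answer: I*√7809 ≈ 88.369*I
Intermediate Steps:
H = -21 (H = -7*3 = -21)
J(f, x) = 42 - 7*x/f (J(f, x) = (-6 + x/f)*(-7) = 42 - 7*x/f)
d(K, L) = 107 (d(K, L) = 2 - 5*(-21) = 2 + 105 = 107)
√(d(176, J(9, -2)) - 7916) = √(107 - 7916) = √(-7809) = I*√7809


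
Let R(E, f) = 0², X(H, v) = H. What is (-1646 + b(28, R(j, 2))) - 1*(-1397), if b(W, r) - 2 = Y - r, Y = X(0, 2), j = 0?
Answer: -247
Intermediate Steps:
Y = 0
R(E, f) = 0
b(W, r) = 2 - r (b(W, r) = 2 + (0 - r) = 2 - r)
(-1646 + b(28, R(j, 2))) - 1*(-1397) = (-1646 + (2 - 1*0)) - 1*(-1397) = (-1646 + (2 + 0)) + 1397 = (-1646 + 2) + 1397 = -1644 + 1397 = -247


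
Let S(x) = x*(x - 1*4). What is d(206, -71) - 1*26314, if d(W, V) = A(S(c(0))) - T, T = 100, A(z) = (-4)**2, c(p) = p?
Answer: -26398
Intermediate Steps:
S(x) = x*(-4 + x) (S(x) = x*(x - 4) = x*(-4 + x))
A(z) = 16
d(W, V) = -84 (d(W, V) = 16 - 1*100 = 16 - 100 = -84)
d(206, -71) - 1*26314 = -84 - 1*26314 = -84 - 26314 = -26398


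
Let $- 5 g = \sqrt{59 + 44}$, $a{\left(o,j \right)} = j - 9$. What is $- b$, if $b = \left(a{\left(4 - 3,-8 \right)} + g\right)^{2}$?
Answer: $- \frac{\left(85 + \sqrt{103}\right)^{2}}{25} \approx -362.13$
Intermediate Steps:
$a{\left(o,j \right)} = -9 + j$
$g = - \frac{\sqrt{103}}{5}$ ($g = - \frac{\sqrt{59 + 44}}{5} = - \frac{\sqrt{103}}{5} \approx -2.0298$)
$b = \left(-17 - \frac{\sqrt{103}}{5}\right)^{2}$ ($b = \left(\left(-9 - 8\right) - \frac{\sqrt{103}}{5}\right)^{2} = \left(-17 - \frac{\sqrt{103}}{5}\right)^{2} \approx 362.13$)
$- b = - \frac{\left(85 + \sqrt{103}\right)^{2}}{25}$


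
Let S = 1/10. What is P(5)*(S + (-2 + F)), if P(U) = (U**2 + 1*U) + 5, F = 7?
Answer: 357/2 ≈ 178.50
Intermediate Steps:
P(U) = 5 + U + U**2 (P(U) = (U**2 + U) + 5 = (U + U**2) + 5 = 5 + U + U**2)
S = 1/10 ≈ 0.10000
P(5)*(S + (-2 + F)) = (5 + 5 + 5**2)*(1/10 + (-2 + 7)) = (5 + 5 + 25)*(1/10 + 5) = 35*(51/10) = 357/2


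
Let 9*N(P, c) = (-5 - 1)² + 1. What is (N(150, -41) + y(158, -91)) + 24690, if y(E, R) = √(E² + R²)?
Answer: 222247/9 + √33245 ≈ 24876.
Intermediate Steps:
N(P, c) = 37/9 (N(P, c) = ((-5 - 1)² + 1)/9 = ((-6)² + 1)/9 = (36 + 1)/9 = (⅑)*37 = 37/9)
(N(150, -41) + y(158, -91)) + 24690 = (37/9 + √(158² + (-91)²)) + 24690 = (37/9 + √(24964 + 8281)) + 24690 = (37/9 + √33245) + 24690 = 222247/9 + √33245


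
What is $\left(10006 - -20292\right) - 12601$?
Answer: $17697$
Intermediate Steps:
$\left(10006 - -20292\right) - 12601 = \left(10006 + 20292\right) - 12601 = 30298 - 12601 = 17697$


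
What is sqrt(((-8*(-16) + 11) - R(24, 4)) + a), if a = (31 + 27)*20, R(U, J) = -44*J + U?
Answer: sqrt(1451) ≈ 38.092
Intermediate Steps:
R(U, J) = U - 44*J
a = 1160 (a = 58*20 = 1160)
sqrt(((-8*(-16) + 11) - R(24, 4)) + a) = sqrt(((-8*(-16) + 11) - (24 - 44*4)) + 1160) = sqrt(((128 + 11) - (24 - 176)) + 1160) = sqrt((139 - 1*(-152)) + 1160) = sqrt((139 + 152) + 1160) = sqrt(291 + 1160) = sqrt(1451)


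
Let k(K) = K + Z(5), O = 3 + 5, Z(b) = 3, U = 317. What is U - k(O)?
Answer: 306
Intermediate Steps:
O = 8
k(K) = 3 + K (k(K) = K + 3 = 3 + K)
U - k(O) = 317 - (3 + 8) = 317 - 1*11 = 317 - 11 = 306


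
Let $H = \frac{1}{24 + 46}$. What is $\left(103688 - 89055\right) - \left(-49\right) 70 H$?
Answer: $14682$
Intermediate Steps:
$H = \frac{1}{70} \approx 0.014286$
$\left(103688 - 89055\right) - \left(-49\right) 70 H = \left(103688 - 89055\right) - \left(-49\right) 70 \cdot \frac{1}{70} = \left(103688 - 89055\right) - \left(-3430\right) \frac{1}{70} = 14633 - -49 = 14633 + 49 = 14682$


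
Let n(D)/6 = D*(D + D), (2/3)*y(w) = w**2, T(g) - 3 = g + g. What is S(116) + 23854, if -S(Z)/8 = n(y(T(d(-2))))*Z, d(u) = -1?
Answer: -1202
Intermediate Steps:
T(g) = 3 + 2*g (T(g) = 3 + (g + g) = 3 + 2*g)
y(w) = 3*w**2/2
n(D) = 12*D**2 (n(D) = 6*(D*(D + D)) = 6*(D*(2*D)) = 6*(2*D**2) = 12*D**2)
S(Z) = -216*Z (S(Z) = -8*12*(3*(3 + 2*(-1))**2/2)**2*Z = -8*12*(3*(3 - 2)**2/2)**2*Z = -8*12*((3/2)*1**2)**2*Z = -8*12*((3/2)*1)**2*Z = -8*12*(3/2)**2*Z = -8*12*(9/4)*Z = -216*Z)
S(116) + 23854 = -216*116 + 23854 = -25056 + 23854 = -1202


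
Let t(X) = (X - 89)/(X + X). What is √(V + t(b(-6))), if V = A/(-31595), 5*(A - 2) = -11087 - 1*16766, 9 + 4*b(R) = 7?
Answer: √358075120618/63190 ≈ 9.4698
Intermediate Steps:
b(R) = -½ (b(R) = -9/4 + (¼)*7 = -9/4 + 7/4 = -½)
A = -27843/5 (A = 2 + (-11087 - 1*16766)/5 = 2 + (-11087 - 16766)/5 = 2 + (⅕)*(-27853) = 2 - 27853/5 = -27843/5 ≈ -5568.6)
t(X) = (-89 + X)/(2*X) (t(X) = (-89 + X)/((2*X)) = (-89 + X)*(1/(2*X)) = (-89 + X)/(2*X))
V = 27843/157975 (V = -27843/5/(-31595) = -27843/5*(-1/31595) = 27843/157975 ≈ 0.17625)
√(V + t(b(-6))) = √(27843/157975 + (-89 - ½)/(2*(-½))) = √(27843/157975 + (½)*(-2)*(-179/2)) = √(27843/157975 + 179/2) = √(28333211/315950) = √358075120618/63190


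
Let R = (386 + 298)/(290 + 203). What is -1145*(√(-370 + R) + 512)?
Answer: -586240 - 1145*I*√89590918/493 ≈ -5.8624e+5 - 21983.0*I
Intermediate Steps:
R = 684/493 ≈ 1.3874
-1145*(√(-370 + R) + 512) = -1145*(√(-370 + 684/493) + 512) = -1145*(√(-181726/493) + 512) = -1145*(I*√89590918/493 + 512) = -1145*(512 + I*√89590918/493) = -586240 - 1145*I*√89590918/493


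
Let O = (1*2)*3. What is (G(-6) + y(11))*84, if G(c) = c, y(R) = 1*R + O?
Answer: 924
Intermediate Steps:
O = 6 (O = 2*3 = 6)
y(R) = 6 + R (y(R) = 1*R + 6 = R + 6 = 6 + R)
(G(-6) + y(11))*84 = (-6 + (6 + 11))*84 = (-6 + 17)*84 = 11*84 = 924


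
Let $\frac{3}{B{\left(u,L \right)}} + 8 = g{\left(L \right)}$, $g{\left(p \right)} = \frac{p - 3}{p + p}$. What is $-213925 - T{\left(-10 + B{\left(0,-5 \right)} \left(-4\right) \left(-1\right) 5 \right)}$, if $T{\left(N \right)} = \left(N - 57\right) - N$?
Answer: $-213868$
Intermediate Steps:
$g{\left(p \right)} = \frac{-3 + p}{2 p}$
$B{\left(u,L \right)} = \frac{3}{-8 + \frac{-3 + L}{2 L}}$
$T{\left(N \right)} = -57$ ($T{\left(N \right)} = \left(-57 + N\right) - N = -57$)
$-213925 - T{\left(-10 + B{\left(0,-5 \right)} \left(-4\right) \left(-1\right) 5 \right)} = -213925 - -57 = -213925 + 57 = -213868$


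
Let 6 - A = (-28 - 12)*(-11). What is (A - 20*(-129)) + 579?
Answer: 2725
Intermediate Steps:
A = -434 (A = 6 - (-28 - 12)*(-11) = 6 - (-40)*(-11) = 6 - 1*440 = 6 - 440 = -434)
(A - 20*(-129)) + 579 = (-434 - 20*(-129)) + 579 = (-434 + 2580) + 579 = 2146 + 579 = 2725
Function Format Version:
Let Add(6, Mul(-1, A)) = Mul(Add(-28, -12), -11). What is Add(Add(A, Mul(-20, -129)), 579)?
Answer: 2725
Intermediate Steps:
A = -434 (A = Add(6, Mul(-1, Mul(Add(-28, -12), -11))) = Add(6, Mul(-1, Mul(-40, -11))) = Add(6, Mul(-1, 440)) = Add(6, -440) = -434)
Add(Add(A, Mul(-20, -129)), 579) = Add(Add(-434, Mul(-20, -129)), 579) = Add(Add(-434, 2580), 579) = Add(2146, 579) = 2725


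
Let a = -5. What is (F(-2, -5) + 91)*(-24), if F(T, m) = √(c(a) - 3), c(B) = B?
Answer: -2184 - 48*I*√2 ≈ -2184.0 - 67.882*I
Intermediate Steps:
F(T, m) = 2*I*√2 (F(T, m) = √(-5 - 3) = √(-8) = 2*I*√2)
(F(-2, -5) + 91)*(-24) = (2*I*√2 + 91)*(-24) = (91 + 2*I*√2)*(-24) = -2184 - 48*I*√2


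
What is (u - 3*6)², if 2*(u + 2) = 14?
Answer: 169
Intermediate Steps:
u = 5 (u = -2 + (½)*14 = -2 + 7 = 5)
(u - 3*6)² = (5 - 3*6)² = (5 - 18)² = (-13)² = 169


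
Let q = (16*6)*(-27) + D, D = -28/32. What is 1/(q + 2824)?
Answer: 8/1849 ≈ 0.0043267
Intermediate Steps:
D = -7/8 (D = -28*1/32 = -7/8 ≈ -0.87500)
q = -20743/8 (q = (16*6)*(-27) - 7/8 = 96*(-27) - 7/8 = -2592 - 7/8 = -20743/8 ≈ -2592.9)
1/(q + 2824) = 1/(-20743/8 + 2824) = 1/(1849/8) = 8/1849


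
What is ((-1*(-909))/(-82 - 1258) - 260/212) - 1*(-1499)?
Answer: 106323703/71020 ≈ 1497.1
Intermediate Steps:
((-1*(-909))/(-82 - 1258) - 260/212) - 1*(-1499) = (909/(-1340) - 260*1/212) + 1499 = (909*(-1/1340) - 65/53) + 1499 = (-909/1340 - 65/53) + 1499 = -135277/71020 + 1499 = 106323703/71020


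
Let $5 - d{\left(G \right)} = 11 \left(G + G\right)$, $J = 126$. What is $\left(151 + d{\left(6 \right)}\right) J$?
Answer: $3024$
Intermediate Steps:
$d{\left(G \right)} = 5 - 22 G$ ($d{\left(G \right)} = 5 - 11 \left(G + G\right) = 5 - 11 \cdot 2 G = 5 - 22 G$)
$\left(151 + d{\left(6 \right)}\right) J = \left(151 + \left(5 - 132\right)\right) 126 = \left(151 - 127\right) 126 = 24 \cdot 126 = 3024$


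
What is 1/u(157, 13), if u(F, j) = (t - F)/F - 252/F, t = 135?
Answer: -157/274 ≈ -0.57299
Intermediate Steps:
u(F, j) = -252/F + (135 - F)/F (u(F, j) = (135 - F)/F - 252/F = -252/F + (135 - F)/F)
1/u(157, 13) = 1/((-117 - 1*157)/157) = 1/((-117 - 157)/157) = 1/((1/157)*(-274)) = 1/(-274/157) = -157/274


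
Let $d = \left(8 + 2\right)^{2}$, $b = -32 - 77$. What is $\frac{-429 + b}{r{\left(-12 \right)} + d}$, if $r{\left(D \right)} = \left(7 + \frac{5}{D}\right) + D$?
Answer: $- \frac{6456}{1135} \approx -5.6881$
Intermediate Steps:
$b = -109$
$d = 100$ ($d = 10^{2} = 100$)
$r{\left(D \right)} = 7 + D + \frac{5}{D}$
$\frac{-429 + b}{r{\left(-12 \right)} + d} = \frac{-429 - 109}{\left(7 - 12 + \frac{5}{-12}\right) + 100} = - \frac{538}{\left(7 - 12 + 5 \left(- \frac{1}{12}\right)\right) + 100} = - \frac{538}{\left(7 - 12 - \frac{5}{12}\right) + 100} = - \frac{538}{- \frac{65}{12} + 100} = - \frac{538}{\frac{1135}{12}} = \left(-538\right) \frac{12}{1135} = - \frac{6456}{1135}$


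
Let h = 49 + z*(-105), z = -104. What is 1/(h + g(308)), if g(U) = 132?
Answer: 1/11101 ≈ 9.0082e-5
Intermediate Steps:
h = 10969 (h = 49 - 104*(-105) = 49 + 10920 = 10969)
1/(h + g(308)) = 1/(10969 + 132) = 1/11101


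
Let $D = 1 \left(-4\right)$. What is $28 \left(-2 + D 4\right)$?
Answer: $-504$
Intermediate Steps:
$D = -4$
$28 \left(-2 + D 4\right) = 28 \left(-2 - 16\right) = 28 \left(-18\right) = -504$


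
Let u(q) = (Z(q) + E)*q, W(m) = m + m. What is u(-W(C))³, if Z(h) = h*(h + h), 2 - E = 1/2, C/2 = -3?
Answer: 41926580424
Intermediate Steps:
C = -6 (C = 2*(-3) = -6)
E = 3/2 (E = 2 - 1/2 = 2 - 1*½ = 2 - ½ = 3/2 ≈ 1.5000)
W(m) = 2*m
Z(h) = 2*h² (Z(h) = h*(2*h) = 2*h²)
u(q) = q*(3/2 + 2*q²) (u(q) = (2*q² + 3/2)*q = (3/2 + 2*q²)*q = q*(3/2 + 2*q²))
u(-W(C))³ = ((-2*(-6))*(3 + 4*(-2*(-6))²)/2)³ = ((-1*(-12))*(3 + 4*(-1*(-12))²)/2)³ = ((½)*12*(3 + 4*12²))³ = ((½)*12*(3 + 4*144))³ = ((½)*12*(3 + 576))³ = ((½)*12*579)³ = 3474³ = 41926580424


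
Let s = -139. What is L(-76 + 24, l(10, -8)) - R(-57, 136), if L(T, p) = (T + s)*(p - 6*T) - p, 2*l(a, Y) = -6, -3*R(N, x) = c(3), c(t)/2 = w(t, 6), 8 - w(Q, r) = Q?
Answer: -177038/3 ≈ -59013.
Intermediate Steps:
w(Q, r) = 8 - Q
c(t) = 16 - 2*t (c(t) = 2*(8 - t) = 16 - 2*t)
R(N, x) = -10/3 (R(N, x) = -(16 - 2*3)/3 = -(16 - 6)/3 = -⅓*10 = -10/3)
l(a, Y) = -3 (l(a, Y) = (½)*(-6) = -3)
L(T, p) = -p + (-139 + T)*(p - 6*T) (L(T, p) = (T - 139)*(p - 6*T) - p = (-139 + T)*(p - 6*T) - p = -p + (-139 + T)*(p - 6*T))
L(-76 + 24, l(10, -8)) - R(-57, 136) = (-140*(-3) - 6*(-76 + 24)² + 834*(-76 + 24) + (-76 + 24)*(-3)) - 1*(-10/3) = (420 - 6*(-52)² + 834*(-52) - 52*(-3)) + 10/3 = (420 - 6*2704 - 43368 + 156) + 10/3 = (420 - 16224 - 43368 + 156) + 10/3 = -59016 + 10/3 = -177038/3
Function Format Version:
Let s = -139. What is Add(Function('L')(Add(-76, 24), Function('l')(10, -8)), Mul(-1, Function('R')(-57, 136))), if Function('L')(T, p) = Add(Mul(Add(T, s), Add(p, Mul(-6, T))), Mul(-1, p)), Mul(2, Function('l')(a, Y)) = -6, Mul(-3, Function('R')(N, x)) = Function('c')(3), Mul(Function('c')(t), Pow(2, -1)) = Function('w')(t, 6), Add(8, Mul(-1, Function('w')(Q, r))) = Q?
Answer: Rational(-177038, 3) ≈ -59013.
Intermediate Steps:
Function('w')(Q, r) = Add(8, Mul(-1, Q))
Function('c')(t) = Add(16, Mul(-2, t)) (Function('c')(t) = Mul(2, Add(8, Mul(-1, t))) = Add(16, Mul(-2, t)))
Function('R')(N, x) = Rational(-10, 3) (Function('R')(N, x) = Mul(Rational(-1, 3), Add(16, Mul(-2, 3))) = Mul(Rational(-1, 3), Add(16, -6)) = Mul(Rational(-1, 3), 10) = Rational(-10, 3))
Function('l')(a, Y) = -3 (Function('l')(a, Y) = Mul(Rational(1, 2), -6) = -3)
Function('L')(T, p) = Add(Mul(-1, p), Mul(Add(-139, T), Add(p, Mul(-6, T)))) (Function('L')(T, p) = Add(Mul(Add(T, -139), Add(p, Mul(-6, T))), Mul(-1, p)) = Add(Mul(Add(-139, T), Add(p, Mul(-6, T))), Mul(-1, p)) = Add(Mul(-1, p), Mul(Add(-139, T), Add(p, Mul(-6, T)))))
Add(Function('L')(Add(-76, 24), Function('l')(10, -8)), Mul(-1, Function('R')(-57, 136))) = Add(Add(Mul(-140, -3), Mul(-6, Pow(Add(-76, 24), 2)), Mul(834, Add(-76, 24)), Mul(Add(-76, 24), -3)), Mul(-1, Rational(-10, 3))) = Add(Add(420, Mul(-6, Pow(-52, 2)), Mul(834, -52), Mul(-52, -3)), Rational(10, 3)) = Add(Add(420, Mul(-6, 2704), -43368, 156), Rational(10, 3)) = Add(Add(420, -16224, -43368, 156), Rational(10, 3)) = Add(-59016, Rational(10, 3)) = Rational(-177038, 3)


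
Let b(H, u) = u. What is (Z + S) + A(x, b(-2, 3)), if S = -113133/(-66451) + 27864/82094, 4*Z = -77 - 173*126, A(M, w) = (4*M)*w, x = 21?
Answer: -56894847186467/10910456788 ≈ -5214.7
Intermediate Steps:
A(M, w) = 4*M*w
Z = -21875/4 (Z = (-77 - 173*126)/4 = (-77 - 21798)/4 = (¼)*(-21875) = -21875/4 ≈ -5468.8)
S = 5569565583/2727614197 (S = -113133*(-1/66451) + 27864*(1/82094) = 113133/66451 + 13932/41047 = 5569565583/2727614197 ≈ 2.0419)
(Z + S) + A(x, b(-2, 3)) = (-21875/4 + 5569565583/2727614197) + 4*21*3 = -59644282297043/10910456788 + 252 = -56894847186467/10910456788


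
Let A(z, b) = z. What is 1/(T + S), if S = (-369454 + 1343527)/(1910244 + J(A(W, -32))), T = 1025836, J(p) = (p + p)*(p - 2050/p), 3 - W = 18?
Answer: 1906594/1955853736657 ≈ 9.7481e-7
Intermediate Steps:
W = -15 (W = 3 - 1*18 = 3 - 18 = -15)
J(p) = 2*p*(p - 2050/p) (J(p) = (2*p)*(p - 2050/p) = 2*p*(p - 2050/p))
S = 974073/1906594 (S = (-369454 + 1343527)/(1910244 + (-4100 + 2*(-15)²)) = 974073/(1910244 + (-4100 + 2*225)) = 974073/(1910244 + (-4100 + 450)) = 974073/(1910244 - 3650) = 974073/1906594 ≈ 0.51090)
1/(T + S) = 1/(1025836 + 974073/1906594) = 1/(1955853736657/1906594) = 1906594/1955853736657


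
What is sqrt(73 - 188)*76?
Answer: 76*I*sqrt(115) ≈ 815.01*I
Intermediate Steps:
sqrt(73 - 188)*76 = sqrt(-115)*76 = (I*sqrt(115))*76 = 76*I*sqrt(115)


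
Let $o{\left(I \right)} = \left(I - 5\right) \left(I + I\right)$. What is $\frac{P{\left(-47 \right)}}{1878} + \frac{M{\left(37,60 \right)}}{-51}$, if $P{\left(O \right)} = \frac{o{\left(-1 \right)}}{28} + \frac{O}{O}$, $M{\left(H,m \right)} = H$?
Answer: $- \frac{26994}{37247} \approx -0.72473$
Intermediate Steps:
$o{\left(I \right)} = 2 I \left(-5 + I\right)$ ($o{\left(I \right)} = \left(-5 + I\right) 2 I = 2 I \left(-5 + I\right)$)
$P{\left(O \right)} = \frac{10}{7}$ ($P{\left(O \right)} = \frac{2 \left(-1\right) \left(-5 - 1\right)}{28} + \frac{O}{O} = 2 \left(-1\right) \left(-6\right) \frac{1}{28} + 1 = 12 \cdot \frac{1}{28} + 1 = \frac{3}{7} + 1 = \frac{10}{7}$)
$\frac{P{\left(-47 \right)}}{1878} + \frac{M{\left(37,60 \right)}}{-51} = \frac{10}{7 \cdot 1878} + \frac{37}{-51} = \frac{10}{7} \cdot \frac{1}{1878} + 37 \left(- \frac{1}{51}\right) = \frac{5}{6573} - \frac{37}{51} = - \frac{26994}{37247}$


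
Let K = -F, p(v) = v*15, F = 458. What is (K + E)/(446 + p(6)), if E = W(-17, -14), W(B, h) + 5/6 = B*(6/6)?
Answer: -2855/3216 ≈ -0.88775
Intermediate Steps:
p(v) = 15*v
W(B, h) = -⅚ + B (W(B, h) = -⅚ + B*(6/6) = -⅚ + B*(6*(⅙)) = -⅚ + B*1 = -⅚ + B)
K = -458 (K = -1*458 = -458)
E = -107/6 (E = -⅚ - 17 = -107/6 ≈ -17.833)
(K + E)/(446 + p(6)) = (-458 - 107/6)/(446 + 15*6) = -2855/(6*(446 + 90)) = -2855/6/536 = -2855/6*1/536 = -2855/3216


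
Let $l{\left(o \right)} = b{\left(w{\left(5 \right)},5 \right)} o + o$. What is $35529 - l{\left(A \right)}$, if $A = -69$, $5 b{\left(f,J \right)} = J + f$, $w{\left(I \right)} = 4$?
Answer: $\frac{178611}{5} \approx 35722.0$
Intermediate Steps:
$b{\left(f,J \right)} = \frac{J}{5} + \frac{f}{5}$ ($b{\left(f,J \right)} = \frac{J + f}{5} = \frac{J}{5} + \frac{f}{5}$)
$l{\left(o \right)} = \frac{14 o}{5}$ ($l{\left(o \right)} = \left(\frac{1}{5} \cdot 5 + \frac{1}{5} \cdot 4\right) o + o = \left(1 + \frac{4}{5}\right) o + o = \frac{9 o}{5} + o = \frac{14 o}{5}$)
$35529 - l{\left(A \right)} = 35529 - \frac{14}{5} \left(-69\right) = 35529 - - \frac{966}{5} = 35529 + \frac{966}{5} = \frac{178611}{5}$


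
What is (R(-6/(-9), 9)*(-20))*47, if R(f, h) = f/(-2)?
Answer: 940/3 ≈ 313.33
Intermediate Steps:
R(f, h) = -f/2 (R(f, h) = f*(-½) = -f/2)
(R(-6/(-9), 9)*(-20))*47 = (-(-3)/(-9)*(-20))*47 = (-(-3)*(-1)/9*(-20))*47 = (-½*⅔*(-20))*47 = -⅓*(-20)*47 = (20/3)*47 = 940/3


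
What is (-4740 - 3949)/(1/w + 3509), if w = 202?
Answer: -1755178/708819 ≈ -2.4762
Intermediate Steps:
(-4740 - 3949)/(1/w + 3509) = (-4740 - 3949)/(1/202 + 3509) = -8689/(1/202 + 3509) = -8689/708819/202 = -8689*202/708819 = -1755178/708819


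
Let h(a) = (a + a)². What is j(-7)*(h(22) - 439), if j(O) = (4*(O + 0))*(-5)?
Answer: 209580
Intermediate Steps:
h(a) = 4*a² (h(a) = (2*a)² = 4*a²)
j(O) = -20*O (j(O) = (4*O)*(-5) = -20*O)
j(-7)*(h(22) - 439) = (-20*(-7))*(4*22² - 439) = 140*(4*484 - 439) = 140*(1936 - 439) = 140*1497 = 209580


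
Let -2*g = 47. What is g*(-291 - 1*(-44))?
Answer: 11609/2 ≈ 5804.5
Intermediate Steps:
g = -47/2 (g = -1/2*47 = -47/2 ≈ -23.500)
g*(-291 - 1*(-44)) = -47*(-291 - 1*(-44))/2 = -47*(-291 + 44)/2 = -47/2*(-247) = 11609/2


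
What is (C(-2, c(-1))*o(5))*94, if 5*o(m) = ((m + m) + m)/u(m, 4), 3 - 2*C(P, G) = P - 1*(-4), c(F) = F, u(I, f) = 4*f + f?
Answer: 141/20 ≈ 7.0500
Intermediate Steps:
u(I, f) = 5*f
C(P, G) = -½ - P/2 (C(P, G) = 3/2 - (P - 1*(-4))/2 = 3/2 - (P + 4)/2 = 3/2 - (4 + P)/2 = 3/2 + (-2 - P/2) = -½ - P/2)
o(m) = 3*m/100 (o(m) = (((m + m) + m)/((5*4)))/5 = ((2*m + m)/20)/5 = ((3*m)*(1/20))/5 = (3*m/20)/5 = 3*m/100)
(C(-2, c(-1))*o(5))*94 = ((-½ - ½*(-2))*((3/100)*5))*94 = ((-½ + 1)*(3/20))*94 = ((½)*(3/20))*94 = (3/40)*94 = 141/20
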